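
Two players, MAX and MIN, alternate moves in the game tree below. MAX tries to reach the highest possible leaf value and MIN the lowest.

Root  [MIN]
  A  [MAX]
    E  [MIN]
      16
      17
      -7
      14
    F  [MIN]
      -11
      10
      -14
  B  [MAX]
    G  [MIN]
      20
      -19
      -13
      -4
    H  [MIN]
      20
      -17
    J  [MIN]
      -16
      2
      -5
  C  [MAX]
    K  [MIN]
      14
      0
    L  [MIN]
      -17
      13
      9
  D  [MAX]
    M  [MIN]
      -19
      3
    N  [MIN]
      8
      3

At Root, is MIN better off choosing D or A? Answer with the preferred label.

A

M (MIN): min(-19, 3) = -19
N (MIN): min(8, 3) = 3
D (MAX): max(-19, 3) = 3
E (MIN): min(16, 17, -7, 14) = -7
F (MIN): min(-11, 10, -14) = -14
A (MAX): max(-7, -14) = -7
MIN prefers the lower value; D=3, A=-7. A is better since -7 < 3.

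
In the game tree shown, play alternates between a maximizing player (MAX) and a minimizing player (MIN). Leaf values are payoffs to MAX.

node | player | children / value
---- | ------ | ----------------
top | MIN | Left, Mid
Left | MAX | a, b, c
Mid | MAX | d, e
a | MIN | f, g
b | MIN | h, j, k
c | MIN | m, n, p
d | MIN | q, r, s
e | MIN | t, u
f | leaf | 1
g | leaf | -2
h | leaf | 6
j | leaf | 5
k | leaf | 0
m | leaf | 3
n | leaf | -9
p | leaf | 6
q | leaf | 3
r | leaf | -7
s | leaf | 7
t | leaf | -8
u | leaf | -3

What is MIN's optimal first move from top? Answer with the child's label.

Mid

a (MIN): min(1, -2) = -2
b (MIN): min(6, 5, 0) = 0
c (MIN): min(3, -9, 6) = -9
Left (MAX): max(-2, 0, -9) = 0
d (MIN): min(3, -7, 7) = -7
e (MIN): min(-8, -3) = -8
Mid (MAX): max(-7, -8) = -7
top (MIN): min(0, -7) = -7
MIN at top wants the lowest of {Left=0, Mid=-7}, so chooses Mid.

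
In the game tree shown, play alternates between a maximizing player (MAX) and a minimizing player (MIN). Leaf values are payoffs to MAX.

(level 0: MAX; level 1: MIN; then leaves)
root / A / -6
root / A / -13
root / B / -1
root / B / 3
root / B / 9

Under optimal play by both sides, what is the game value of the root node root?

-1

A (MIN): min(-6, -13) = -13
B (MIN): min(-1, 3, 9) = -1
root (MAX): max(-13, -1) = -1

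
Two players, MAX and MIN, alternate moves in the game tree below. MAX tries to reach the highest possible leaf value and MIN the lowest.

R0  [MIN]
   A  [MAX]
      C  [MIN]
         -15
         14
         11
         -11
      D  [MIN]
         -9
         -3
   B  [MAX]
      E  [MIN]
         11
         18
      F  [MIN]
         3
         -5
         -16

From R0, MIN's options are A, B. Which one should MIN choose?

A

C (MIN): min(-15, 14, 11, -11) = -15
D (MIN): min(-9, -3) = -9
A (MAX): max(-15, -9) = -9
E (MIN): min(11, 18) = 11
F (MIN): min(3, -5, -16) = -16
B (MAX): max(11, -16) = 11
R0 (MIN): min(-9, 11) = -9
MIN at R0 wants the lowest of {A=-9, B=11}, so chooses A.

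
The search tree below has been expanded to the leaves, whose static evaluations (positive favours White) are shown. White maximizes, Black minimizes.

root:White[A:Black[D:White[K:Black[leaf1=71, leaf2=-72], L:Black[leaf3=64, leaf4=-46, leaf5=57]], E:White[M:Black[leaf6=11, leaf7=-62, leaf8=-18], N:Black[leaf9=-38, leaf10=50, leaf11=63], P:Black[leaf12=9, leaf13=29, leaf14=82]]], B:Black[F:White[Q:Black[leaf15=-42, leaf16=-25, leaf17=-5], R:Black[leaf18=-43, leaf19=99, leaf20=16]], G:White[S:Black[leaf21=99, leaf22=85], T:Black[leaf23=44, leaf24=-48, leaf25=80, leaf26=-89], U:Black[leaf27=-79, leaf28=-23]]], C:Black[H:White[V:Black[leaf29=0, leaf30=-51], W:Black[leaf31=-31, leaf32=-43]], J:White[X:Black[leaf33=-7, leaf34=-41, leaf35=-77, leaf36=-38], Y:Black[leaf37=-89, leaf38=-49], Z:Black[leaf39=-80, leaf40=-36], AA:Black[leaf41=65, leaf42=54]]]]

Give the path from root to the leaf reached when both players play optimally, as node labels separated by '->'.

root -> B -> F -> Q -> leaf15

K (Black): min(71, -72) = -72
L (Black): min(64, -46, 57) = -46
D (White): max(-72, -46) = -46
M (Black): min(11, -62, -18) = -62
N (Black): min(-38, 50, 63) = -38
P (Black): min(9, 29, 82) = 9
E (White): max(-62, -38, 9) = 9
A (Black): min(-46, 9) = -46
Q (Black): min(-42, -25, -5) = -42
R (Black): min(-43, 99, 16) = -43
F (White): max(-42, -43) = -42
S (Black): min(99, 85) = 85
T (Black): min(44, -48, 80, -89) = -89
U (Black): min(-79, -23) = -79
G (White): max(85, -89, -79) = 85
B (Black): min(-42, 85) = -42
V (Black): min(0, -51) = -51
W (Black): min(-31, -43) = -43
H (White): max(-51, -43) = -43
X (Black): min(-7, -41, -77, -38) = -77
Y (Black): min(-89, -49) = -89
Z (Black): min(-80, -36) = -80
AA (Black): min(65, 54) = 54
J (White): max(-77, -89, -80, 54) = 54
C (Black): min(-43, 54) = -43
root (White): max(-46, -42, -43) = -42
At root, White picks B (highest: -42).
At B, Black picks F (lowest: -42).
At F, White picks Q (highest: -42).
At Q, Black picks leaf15 (lowest: -42).
Terminal value -42.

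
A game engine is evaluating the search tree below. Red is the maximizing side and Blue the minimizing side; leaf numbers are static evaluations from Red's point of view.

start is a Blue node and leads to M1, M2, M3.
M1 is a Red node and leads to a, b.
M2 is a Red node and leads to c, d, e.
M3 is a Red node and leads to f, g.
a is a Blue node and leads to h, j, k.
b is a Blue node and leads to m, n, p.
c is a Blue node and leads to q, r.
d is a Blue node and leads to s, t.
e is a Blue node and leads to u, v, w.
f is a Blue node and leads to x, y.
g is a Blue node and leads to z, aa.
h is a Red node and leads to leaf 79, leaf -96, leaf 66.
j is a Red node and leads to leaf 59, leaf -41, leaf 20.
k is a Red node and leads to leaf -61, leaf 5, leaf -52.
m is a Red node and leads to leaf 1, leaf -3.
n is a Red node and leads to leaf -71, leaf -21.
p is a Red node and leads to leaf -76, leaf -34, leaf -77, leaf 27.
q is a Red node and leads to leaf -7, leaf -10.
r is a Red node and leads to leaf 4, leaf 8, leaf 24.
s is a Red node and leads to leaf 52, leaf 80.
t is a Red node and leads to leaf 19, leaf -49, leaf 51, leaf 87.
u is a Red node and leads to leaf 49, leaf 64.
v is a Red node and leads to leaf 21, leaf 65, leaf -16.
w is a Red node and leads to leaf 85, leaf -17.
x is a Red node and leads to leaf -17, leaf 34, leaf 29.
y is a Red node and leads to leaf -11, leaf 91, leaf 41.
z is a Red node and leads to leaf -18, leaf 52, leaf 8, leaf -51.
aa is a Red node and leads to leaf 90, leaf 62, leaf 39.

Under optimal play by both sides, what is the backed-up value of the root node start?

h (Red): max(79, -96, 66) = 79
j (Red): max(59, -41, 20) = 59
k (Red): max(-61, 5, -52) = 5
a (Blue): min(79, 59, 5) = 5
m (Red): max(1, -3) = 1
n (Red): max(-71, -21) = -21
p (Red): max(-76, -34, -77, 27) = 27
b (Blue): min(1, -21, 27) = -21
M1 (Red): max(5, -21) = 5
q (Red): max(-7, -10) = -7
r (Red): max(4, 8, 24) = 24
c (Blue): min(-7, 24) = -7
s (Red): max(52, 80) = 80
t (Red): max(19, -49, 51, 87) = 87
d (Blue): min(80, 87) = 80
u (Red): max(49, 64) = 64
v (Red): max(21, 65, -16) = 65
w (Red): max(85, -17) = 85
e (Blue): min(64, 65, 85) = 64
M2 (Red): max(-7, 80, 64) = 80
x (Red): max(-17, 34, 29) = 34
y (Red): max(-11, 91, 41) = 91
f (Blue): min(34, 91) = 34
z (Red): max(-18, 52, 8, -51) = 52
aa (Red): max(90, 62, 39) = 90
g (Blue): min(52, 90) = 52
M3 (Red): max(34, 52) = 52
start (Blue): min(5, 80, 52) = 5

5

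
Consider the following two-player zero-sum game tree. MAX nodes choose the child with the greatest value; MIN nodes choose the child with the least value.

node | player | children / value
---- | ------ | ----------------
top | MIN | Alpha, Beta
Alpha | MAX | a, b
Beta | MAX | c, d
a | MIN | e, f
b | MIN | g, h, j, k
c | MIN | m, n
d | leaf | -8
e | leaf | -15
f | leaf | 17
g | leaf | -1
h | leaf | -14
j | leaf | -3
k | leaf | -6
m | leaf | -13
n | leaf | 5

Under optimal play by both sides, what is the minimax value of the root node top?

-14

a (MIN): min(-15, 17) = -15
b (MIN): min(-1, -14, -3, -6) = -14
Alpha (MAX): max(-15, -14) = -14
c (MIN): min(-13, 5) = -13
Beta (MAX): max(-13, -8) = -8
top (MIN): min(-14, -8) = -14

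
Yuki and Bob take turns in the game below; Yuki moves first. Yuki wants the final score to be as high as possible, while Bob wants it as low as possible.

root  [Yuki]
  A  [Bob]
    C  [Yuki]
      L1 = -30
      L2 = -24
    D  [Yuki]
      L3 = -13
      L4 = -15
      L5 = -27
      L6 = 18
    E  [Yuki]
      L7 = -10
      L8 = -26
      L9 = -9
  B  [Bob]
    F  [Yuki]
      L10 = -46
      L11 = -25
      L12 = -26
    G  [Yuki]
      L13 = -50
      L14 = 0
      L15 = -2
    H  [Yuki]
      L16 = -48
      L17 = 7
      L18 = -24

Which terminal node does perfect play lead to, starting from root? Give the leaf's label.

L2

C (Yuki): max(-30, -24) = -24
D (Yuki): max(-13, -15, -27, 18) = 18
E (Yuki): max(-10, -26, -9) = -9
A (Bob): min(-24, 18, -9) = -24
F (Yuki): max(-46, -25, -26) = -25
G (Yuki): max(-50, 0, -2) = 0
H (Yuki): max(-48, 7, -24) = 7
B (Bob): min(-25, 0, 7) = -25
root (Yuki): max(-24, -25) = -24
At root, Yuki picks A (highest: -24).
At A, Bob picks C (lowest: -24).
At C, Yuki picks L2 (highest: -24).
Terminal value -24.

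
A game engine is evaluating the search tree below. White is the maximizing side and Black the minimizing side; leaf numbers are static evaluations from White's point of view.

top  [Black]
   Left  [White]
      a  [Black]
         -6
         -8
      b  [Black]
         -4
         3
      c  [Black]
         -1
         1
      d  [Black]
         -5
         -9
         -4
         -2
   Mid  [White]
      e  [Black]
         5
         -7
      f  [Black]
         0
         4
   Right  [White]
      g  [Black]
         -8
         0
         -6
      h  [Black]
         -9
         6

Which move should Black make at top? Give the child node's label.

Right

a (Black): min(-6, -8) = -8
b (Black): min(-4, 3) = -4
c (Black): min(-1, 1) = -1
d (Black): min(-5, -9, -4, -2) = -9
Left (White): max(-8, -4, -1, -9) = -1
e (Black): min(5, -7) = -7
f (Black): min(0, 4) = 0
Mid (White): max(-7, 0) = 0
g (Black): min(-8, 0, -6) = -8
h (Black): min(-9, 6) = -9
Right (White): max(-8, -9) = -8
top (Black): min(-1, 0, -8) = -8
Black at top wants the lowest of {Left=-1, Mid=0, Right=-8}, so chooses Right.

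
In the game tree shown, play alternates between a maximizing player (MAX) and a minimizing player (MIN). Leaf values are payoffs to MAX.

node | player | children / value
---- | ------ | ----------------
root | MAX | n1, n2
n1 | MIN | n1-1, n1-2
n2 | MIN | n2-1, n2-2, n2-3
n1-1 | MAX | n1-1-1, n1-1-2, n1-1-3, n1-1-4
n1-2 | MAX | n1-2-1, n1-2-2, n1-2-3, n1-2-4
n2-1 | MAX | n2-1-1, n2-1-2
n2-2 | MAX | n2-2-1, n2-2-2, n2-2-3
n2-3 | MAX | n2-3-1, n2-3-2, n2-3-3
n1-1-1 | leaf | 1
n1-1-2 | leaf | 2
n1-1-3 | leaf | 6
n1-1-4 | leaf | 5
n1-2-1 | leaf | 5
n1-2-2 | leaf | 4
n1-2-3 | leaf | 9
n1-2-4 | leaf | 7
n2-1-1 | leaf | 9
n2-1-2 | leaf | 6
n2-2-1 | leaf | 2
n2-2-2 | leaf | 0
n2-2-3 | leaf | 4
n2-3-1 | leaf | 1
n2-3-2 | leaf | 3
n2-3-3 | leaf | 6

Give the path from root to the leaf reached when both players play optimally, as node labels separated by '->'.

root -> n1 -> n1-1 -> n1-1-3

n1-1 (MAX): max(1, 2, 6, 5) = 6
n1-2 (MAX): max(5, 4, 9, 7) = 9
n1 (MIN): min(6, 9) = 6
n2-1 (MAX): max(9, 6) = 9
n2-2 (MAX): max(2, 0, 4) = 4
n2-3 (MAX): max(1, 3, 6) = 6
n2 (MIN): min(9, 4, 6) = 4
root (MAX): max(6, 4) = 6
At root, MAX picks n1 (highest: 6).
At n1, MIN picks n1-1 (lowest: 6).
At n1-1, MAX picks n1-1-3 (highest: 6).
Terminal value 6.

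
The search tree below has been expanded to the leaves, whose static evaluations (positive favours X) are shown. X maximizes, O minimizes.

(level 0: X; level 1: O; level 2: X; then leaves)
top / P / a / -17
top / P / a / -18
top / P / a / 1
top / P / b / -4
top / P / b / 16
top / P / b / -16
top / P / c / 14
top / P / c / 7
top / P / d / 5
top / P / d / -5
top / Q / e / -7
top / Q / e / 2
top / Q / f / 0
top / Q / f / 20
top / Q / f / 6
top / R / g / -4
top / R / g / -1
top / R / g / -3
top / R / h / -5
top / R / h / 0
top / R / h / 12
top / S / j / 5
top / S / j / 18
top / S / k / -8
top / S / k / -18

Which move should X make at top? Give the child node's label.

Q

a (X): max(-17, -18, 1) = 1
b (X): max(-4, 16, -16) = 16
c (X): max(14, 7) = 14
d (X): max(5, -5) = 5
P (O): min(1, 16, 14, 5) = 1
e (X): max(-7, 2) = 2
f (X): max(0, 20, 6) = 20
Q (O): min(2, 20) = 2
g (X): max(-4, -1, -3) = -1
h (X): max(-5, 0, 12) = 12
R (O): min(-1, 12) = -1
j (X): max(5, 18) = 18
k (X): max(-8, -18) = -8
S (O): min(18, -8) = -8
top (X): max(1, 2, -1, -8) = 2
X at top wants the highest of {P=1, Q=2, R=-1, S=-8}, so chooses Q.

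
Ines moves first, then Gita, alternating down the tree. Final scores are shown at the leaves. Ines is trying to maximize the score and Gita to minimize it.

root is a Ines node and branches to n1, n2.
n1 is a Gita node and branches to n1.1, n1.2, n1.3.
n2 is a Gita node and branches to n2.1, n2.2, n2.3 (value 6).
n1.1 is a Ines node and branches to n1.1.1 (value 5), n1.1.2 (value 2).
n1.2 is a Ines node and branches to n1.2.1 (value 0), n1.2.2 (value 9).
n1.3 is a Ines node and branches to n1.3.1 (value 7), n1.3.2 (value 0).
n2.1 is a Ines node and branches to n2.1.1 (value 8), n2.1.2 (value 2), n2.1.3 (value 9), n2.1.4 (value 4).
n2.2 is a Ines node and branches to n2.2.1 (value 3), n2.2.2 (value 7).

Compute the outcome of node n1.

5

n1.1 (Ines): max(5, 2) = 5
n1.2 (Ines): max(0, 9) = 9
n1.3 (Ines): max(7, 0) = 7
n1 (Gita): min(5, 9, 7) = 5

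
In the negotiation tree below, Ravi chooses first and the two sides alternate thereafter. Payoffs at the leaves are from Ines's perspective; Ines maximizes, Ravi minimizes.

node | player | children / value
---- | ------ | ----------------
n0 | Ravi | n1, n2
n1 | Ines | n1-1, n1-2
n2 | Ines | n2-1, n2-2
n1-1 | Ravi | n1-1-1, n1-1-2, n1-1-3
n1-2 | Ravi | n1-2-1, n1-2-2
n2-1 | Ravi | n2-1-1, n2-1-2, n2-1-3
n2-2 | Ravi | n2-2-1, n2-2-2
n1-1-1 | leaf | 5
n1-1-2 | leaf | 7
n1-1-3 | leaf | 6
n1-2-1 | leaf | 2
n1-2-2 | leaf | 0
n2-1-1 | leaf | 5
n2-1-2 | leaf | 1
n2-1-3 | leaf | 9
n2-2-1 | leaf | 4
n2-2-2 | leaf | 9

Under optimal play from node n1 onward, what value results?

n1-1 (Ravi): min(5, 7, 6) = 5
n1-2 (Ravi): min(2, 0) = 0
n1 (Ines): max(5, 0) = 5

5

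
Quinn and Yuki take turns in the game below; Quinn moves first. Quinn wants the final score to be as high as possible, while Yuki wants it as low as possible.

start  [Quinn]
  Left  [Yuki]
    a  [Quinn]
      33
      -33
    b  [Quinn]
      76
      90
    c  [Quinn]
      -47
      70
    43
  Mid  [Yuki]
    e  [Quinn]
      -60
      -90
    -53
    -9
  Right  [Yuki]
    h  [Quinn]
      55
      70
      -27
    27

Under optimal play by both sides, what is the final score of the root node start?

33

a (Quinn): max(33, -33) = 33
b (Quinn): max(76, 90) = 90
c (Quinn): max(-47, 70) = 70
Left (Yuki): min(33, 90, 70, 43) = 33
e (Quinn): max(-60, -90) = -60
Mid (Yuki): min(-60, -53, -9) = -60
h (Quinn): max(55, 70, -27) = 70
Right (Yuki): min(70, 27) = 27
start (Quinn): max(33, -60, 27) = 33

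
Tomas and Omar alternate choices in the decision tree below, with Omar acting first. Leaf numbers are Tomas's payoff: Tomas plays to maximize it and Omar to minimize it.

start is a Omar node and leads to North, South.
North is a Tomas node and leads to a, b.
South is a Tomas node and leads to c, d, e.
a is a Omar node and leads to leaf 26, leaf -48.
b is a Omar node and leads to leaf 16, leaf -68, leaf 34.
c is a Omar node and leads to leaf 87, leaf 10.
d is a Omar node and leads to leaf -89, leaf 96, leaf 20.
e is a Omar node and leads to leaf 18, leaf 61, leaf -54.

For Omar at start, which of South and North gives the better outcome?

c (Omar): min(87, 10) = 10
d (Omar): min(-89, 96, 20) = -89
e (Omar): min(18, 61, -54) = -54
South (Tomas): max(10, -89, -54) = 10
a (Omar): min(26, -48) = -48
b (Omar): min(16, -68, 34) = -68
North (Tomas): max(-48, -68) = -48
Omar prefers the lower value; South=10, North=-48. North is better since -48 < 10.

North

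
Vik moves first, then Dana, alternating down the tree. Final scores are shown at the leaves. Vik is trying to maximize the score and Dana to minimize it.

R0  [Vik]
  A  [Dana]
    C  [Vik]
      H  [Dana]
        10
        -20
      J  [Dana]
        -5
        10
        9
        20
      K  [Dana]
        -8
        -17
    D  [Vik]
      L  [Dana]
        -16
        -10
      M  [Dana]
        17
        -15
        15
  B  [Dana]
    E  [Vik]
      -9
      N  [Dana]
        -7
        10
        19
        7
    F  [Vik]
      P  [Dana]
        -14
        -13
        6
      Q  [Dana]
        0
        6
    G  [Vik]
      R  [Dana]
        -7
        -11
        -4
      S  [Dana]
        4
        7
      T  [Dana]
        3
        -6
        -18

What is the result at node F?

P (Dana): min(-14, -13, 6) = -14
Q (Dana): min(0, 6) = 0
F (Vik): max(-14, 0) = 0

0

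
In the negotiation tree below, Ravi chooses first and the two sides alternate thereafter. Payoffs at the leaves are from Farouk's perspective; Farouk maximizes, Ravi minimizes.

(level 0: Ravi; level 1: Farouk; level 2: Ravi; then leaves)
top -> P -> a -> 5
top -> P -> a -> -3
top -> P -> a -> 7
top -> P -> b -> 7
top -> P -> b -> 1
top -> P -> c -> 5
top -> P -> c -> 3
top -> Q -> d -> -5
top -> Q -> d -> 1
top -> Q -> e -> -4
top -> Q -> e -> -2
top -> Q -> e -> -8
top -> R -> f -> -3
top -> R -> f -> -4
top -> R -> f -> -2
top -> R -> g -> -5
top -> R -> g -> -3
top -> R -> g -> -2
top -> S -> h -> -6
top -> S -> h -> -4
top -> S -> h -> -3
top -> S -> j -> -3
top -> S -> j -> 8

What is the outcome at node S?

h (Ravi): min(-6, -4, -3) = -6
j (Ravi): min(-3, 8) = -3
S (Farouk): max(-6, -3) = -3

-3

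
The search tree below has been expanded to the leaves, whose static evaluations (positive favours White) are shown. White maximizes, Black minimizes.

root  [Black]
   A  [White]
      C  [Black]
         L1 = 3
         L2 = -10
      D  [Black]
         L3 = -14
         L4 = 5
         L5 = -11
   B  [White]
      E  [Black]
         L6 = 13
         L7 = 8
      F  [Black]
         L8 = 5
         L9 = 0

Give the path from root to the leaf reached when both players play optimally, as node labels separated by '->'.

root -> A -> C -> L2

C (Black): min(3, -10) = -10
D (Black): min(-14, 5, -11) = -14
A (White): max(-10, -14) = -10
E (Black): min(13, 8) = 8
F (Black): min(5, 0) = 0
B (White): max(8, 0) = 8
root (Black): min(-10, 8) = -10
At root, Black picks A (lowest: -10).
At A, White picks C (highest: -10).
At C, Black picks L2 (lowest: -10).
Terminal value -10.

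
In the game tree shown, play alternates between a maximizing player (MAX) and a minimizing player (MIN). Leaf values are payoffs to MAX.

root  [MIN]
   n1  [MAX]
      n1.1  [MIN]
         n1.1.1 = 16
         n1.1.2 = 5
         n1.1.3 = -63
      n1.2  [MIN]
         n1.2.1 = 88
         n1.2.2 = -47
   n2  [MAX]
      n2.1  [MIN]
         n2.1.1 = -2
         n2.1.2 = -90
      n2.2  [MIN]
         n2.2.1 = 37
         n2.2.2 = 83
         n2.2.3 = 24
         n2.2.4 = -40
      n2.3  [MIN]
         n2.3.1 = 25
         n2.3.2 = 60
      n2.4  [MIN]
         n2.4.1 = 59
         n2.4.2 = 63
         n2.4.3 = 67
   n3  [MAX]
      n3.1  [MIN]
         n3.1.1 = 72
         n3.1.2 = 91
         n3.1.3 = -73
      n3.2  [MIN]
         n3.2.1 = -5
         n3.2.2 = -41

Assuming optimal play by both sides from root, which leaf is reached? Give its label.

n1.1 (MIN): min(16, 5, -63) = -63
n1.2 (MIN): min(88, -47) = -47
n1 (MAX): max(-63, -47) = -47
n2.1 (MIN): min(-2, -90) = -90
n2.2 (MIN): min(37, 83, 24, -40) = -40
n2.3 (MIN): min(25, 60) = 25
n2.4 (MIN): min(59, 63, 67) = 59
n2 (MAX): max(-90, -40, 25, 59) = 59
n3.1 (MIN): min(72, 91, -73) = -73
n3.2 (MIN): min(-5, -41) = -41
n3 (MAX): max(-73, -41) = -41
root (MIN): min(-47, 59, -41) = -47
At root, MIN picks n1 (lowest: -47).
At n1, MAX picks n1.2 (highest: -47).
At n1.2, MIN picks n1.2.2 (lowest: -47).
Terminal value -47.

n1.2.2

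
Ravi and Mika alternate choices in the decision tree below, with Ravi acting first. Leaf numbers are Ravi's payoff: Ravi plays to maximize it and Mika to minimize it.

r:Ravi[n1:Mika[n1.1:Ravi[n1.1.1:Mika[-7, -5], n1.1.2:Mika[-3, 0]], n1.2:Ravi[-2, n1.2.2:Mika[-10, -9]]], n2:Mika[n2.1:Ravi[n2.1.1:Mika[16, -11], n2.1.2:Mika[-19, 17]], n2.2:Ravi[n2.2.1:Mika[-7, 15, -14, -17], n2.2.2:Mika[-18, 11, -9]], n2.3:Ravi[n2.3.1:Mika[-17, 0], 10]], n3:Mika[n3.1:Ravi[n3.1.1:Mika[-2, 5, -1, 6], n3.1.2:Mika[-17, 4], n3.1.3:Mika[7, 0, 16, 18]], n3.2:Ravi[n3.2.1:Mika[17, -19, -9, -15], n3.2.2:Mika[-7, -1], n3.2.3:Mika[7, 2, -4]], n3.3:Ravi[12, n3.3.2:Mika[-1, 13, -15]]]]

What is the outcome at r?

n1.1.1 (Mika): min(-7, -5) = -7
n1.1.2 (Mika): min(-3, 0) = -3
n1.1 (Ravi): max(-7, -3) = -3
n1.2.2 (Mika): min(-10, -9) = -10
n1.2 (Ravi): max(-2, -10) = -2
n1 (Mika): min(-3, -2) = -3
n2.1.1 (Mika): min(16, -11) = -11
n2.1.2 (Mika): min(-19, 17) = -19
n2.1 (Ravi): max(-11, -19) = -11
n2.2.1 (Mika): min(-7, 15, -14, -17) = -17
n2.2.2 (Mika): min(-18, 11, -9) = -18
n2.2 (Ravi): max(-17, -18) = -17
n2.3.1 (Mika): min(-17, 0) = -17
n2.3 (Ravi): max(-17, 10) = 10
n2 (Mika): min(-11, -17, 10) = -17
n3.1.1 (Mika): min(-2, 5, -1, 6) = -2
n3.1.2 (Mika): min(-17, 4) = -17
n3.1.3 (Mika): min(7, 0, 16, 18) = 0
n3.1 (Ravi): max(-2, -17, 0) = 0
n3.2.1 (Mika): min(17, -19, -9, -15) = -19
n3.2.2 (Mika): min(-7, -1) = -7
n3.2.3 (Mika): min(7, 2, -4) = -4
n3.2 (Ravi): max(-19, -7, -4) = -4
n3.3.2 (Mika): min(-1, 13, -15) = -15
n3.3 (Ravi): max(12, -15) = 12
n3 (Mika): min(0, -4, 12) = -4
r (Ravi): max(-3, -17, -4) = -3

-3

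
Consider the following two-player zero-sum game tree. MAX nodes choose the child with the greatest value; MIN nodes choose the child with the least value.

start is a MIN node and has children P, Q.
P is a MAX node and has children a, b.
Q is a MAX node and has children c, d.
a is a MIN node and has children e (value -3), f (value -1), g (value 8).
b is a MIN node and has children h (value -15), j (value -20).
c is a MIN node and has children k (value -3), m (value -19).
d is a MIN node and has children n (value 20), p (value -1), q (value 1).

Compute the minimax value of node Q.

-1

c (MIN): min(-3, -19) = -19
d (MIN): min(20, -1, 1) = -1
Q (MAX): max(-19, -1) = -1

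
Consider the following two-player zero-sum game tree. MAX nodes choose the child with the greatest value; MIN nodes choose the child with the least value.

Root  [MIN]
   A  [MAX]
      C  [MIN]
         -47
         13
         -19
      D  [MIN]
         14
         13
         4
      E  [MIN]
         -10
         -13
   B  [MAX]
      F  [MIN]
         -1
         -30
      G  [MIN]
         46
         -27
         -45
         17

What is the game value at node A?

C (MIN): min(-47, 13, -19) = -47
D (MIN): min(14, 13, 4) = 4
E (MIN): min(-10, -13) = -13
A (MAX): max(-47, 4, -13) = 4

4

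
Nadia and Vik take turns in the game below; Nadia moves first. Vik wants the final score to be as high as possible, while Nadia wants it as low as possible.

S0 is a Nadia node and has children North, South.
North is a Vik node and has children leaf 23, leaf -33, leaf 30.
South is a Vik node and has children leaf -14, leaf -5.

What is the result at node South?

-5

South (Vik): max(-14, -5) = -5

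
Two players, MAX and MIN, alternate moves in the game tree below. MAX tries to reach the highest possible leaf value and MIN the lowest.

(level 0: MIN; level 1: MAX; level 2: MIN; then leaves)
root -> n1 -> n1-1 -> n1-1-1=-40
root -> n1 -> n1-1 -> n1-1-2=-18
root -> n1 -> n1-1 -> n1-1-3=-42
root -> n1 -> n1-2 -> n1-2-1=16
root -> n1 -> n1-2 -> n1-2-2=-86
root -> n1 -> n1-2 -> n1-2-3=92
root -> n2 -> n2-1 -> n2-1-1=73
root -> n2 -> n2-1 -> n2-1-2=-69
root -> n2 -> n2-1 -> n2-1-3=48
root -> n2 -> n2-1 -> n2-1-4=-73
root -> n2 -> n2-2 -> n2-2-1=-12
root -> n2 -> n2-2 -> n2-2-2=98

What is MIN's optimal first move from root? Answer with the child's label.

n1

n1-1 (MIN): min(-40, -18, -42) = -42
n1-2 (MIN): min(16, -86, 92) = -86
n1 (MAX): max(-42, -86) = -42
n2-1 (MIN): min(73, -69, 48, -73) = -73
n2-2 (MIN): min(-12, 98) = -12
n2 (MAX): max(-73, -12) = -12
root (MIN): min(-42, -12) = -42
MIN at root wants the lowest of {n1=-42, n2=-12}, so chooses n1.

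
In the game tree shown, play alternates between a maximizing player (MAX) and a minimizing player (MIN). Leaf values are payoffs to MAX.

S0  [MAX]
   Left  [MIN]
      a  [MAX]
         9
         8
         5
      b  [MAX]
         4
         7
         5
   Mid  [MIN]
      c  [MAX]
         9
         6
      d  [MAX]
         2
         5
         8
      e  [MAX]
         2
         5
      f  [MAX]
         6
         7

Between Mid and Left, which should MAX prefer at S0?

c (MAX): max(9, 6) = 9
d (MAX): max(2, 5, 8) = 8
e (MAX): max(2, 5) = 5
f (MAX): max(6, 7) = 7
Mid (MIN): min(9, 8, 5, 7) = 5
a (MAX): max(9, 8, 5) = 9
b (MAX): max(4, 7, 5) = 7
Left (MIN): min(9, 7) = 7
MAX prefers the higher value; Mid=5, Left=7. Left is better since 7 > 5.

Left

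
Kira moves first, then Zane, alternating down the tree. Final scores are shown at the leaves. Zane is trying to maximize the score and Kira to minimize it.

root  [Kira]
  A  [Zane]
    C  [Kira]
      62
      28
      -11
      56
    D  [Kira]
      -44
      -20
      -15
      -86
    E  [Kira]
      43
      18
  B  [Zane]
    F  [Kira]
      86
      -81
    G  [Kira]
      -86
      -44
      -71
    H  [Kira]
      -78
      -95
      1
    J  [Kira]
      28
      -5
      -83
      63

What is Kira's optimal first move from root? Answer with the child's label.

C (Kira): min(62, 28, -11, 56) = -11
D (Kira): min(-44, -20, -15, -86) = -86
E (Kira): min(43, 18) = 18
A (Zane): max(-11, -86, 18) = 18
F (Kira): min(86, -81) = -81
G (Kira): min(-86, -44, -71) = -86
H (Kira): min(-78, -95, 1) = -95
J (Kira): min(28, -5, -83, 63) = -83
B (Zane): max(-81, -86, -95, -83) = -81
root (Kira): min(18, -81) = -81
Kira at root wants the lowest of {A=18, B=-81}, so chooses B.

B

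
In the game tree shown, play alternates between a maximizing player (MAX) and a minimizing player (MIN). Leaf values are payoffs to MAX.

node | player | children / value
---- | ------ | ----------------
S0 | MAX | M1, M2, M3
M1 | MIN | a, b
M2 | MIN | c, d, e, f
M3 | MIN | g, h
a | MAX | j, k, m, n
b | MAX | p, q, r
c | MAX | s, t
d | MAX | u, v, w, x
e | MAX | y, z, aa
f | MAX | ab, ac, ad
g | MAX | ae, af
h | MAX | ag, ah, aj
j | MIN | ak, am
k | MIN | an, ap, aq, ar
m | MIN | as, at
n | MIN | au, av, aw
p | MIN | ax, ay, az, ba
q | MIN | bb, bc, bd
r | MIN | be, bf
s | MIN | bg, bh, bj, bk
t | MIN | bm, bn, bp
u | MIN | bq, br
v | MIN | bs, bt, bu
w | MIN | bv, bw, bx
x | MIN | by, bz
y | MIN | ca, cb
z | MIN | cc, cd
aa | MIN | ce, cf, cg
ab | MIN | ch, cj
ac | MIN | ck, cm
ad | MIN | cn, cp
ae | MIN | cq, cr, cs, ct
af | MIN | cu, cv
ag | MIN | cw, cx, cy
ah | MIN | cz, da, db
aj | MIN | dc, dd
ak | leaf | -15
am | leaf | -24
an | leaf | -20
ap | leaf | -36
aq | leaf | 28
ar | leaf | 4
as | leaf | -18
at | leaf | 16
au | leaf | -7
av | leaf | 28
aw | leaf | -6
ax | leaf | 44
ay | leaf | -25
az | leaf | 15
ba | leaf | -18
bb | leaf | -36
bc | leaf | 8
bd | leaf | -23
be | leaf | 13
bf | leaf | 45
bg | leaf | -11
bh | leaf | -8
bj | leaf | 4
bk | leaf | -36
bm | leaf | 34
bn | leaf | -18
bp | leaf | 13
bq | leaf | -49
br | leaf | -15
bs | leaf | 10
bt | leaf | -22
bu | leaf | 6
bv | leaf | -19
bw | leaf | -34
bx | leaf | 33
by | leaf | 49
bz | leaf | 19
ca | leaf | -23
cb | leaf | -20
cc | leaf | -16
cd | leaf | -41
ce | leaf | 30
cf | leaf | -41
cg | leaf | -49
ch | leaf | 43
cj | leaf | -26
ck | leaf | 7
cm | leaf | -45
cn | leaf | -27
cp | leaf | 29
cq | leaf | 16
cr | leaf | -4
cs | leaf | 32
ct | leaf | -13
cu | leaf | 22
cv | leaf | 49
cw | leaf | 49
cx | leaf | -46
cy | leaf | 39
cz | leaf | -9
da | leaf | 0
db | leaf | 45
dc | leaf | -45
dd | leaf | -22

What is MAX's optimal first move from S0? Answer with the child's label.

j (MIN): min(-15, -24) = -24
k (MIN): min(-20, -36, 28, 4) = -36
m (MIN): min(-18, 16) = -18
n (MIN): min(-7, 28, -6) = -7
a (MAX): max(-24, -36, -18, -7) = -7
p (MIN): min(44, -25, 15, -18) = -25
q (MIN): min(-36, 8, -23) = -36
r (MIN): min(13, 45) = 13
b (MAX): max(-25, -36, 13) = 13
M1 (MIN): min(-7, 13) = -7
s (MIN): min(-11, -8, 4, -36) = -36
t (MIN): min(34, -18, 13) = -18
c (MAX): max(-36, -18) = -18
u (MIN): min(-49, -15) = -49
v (MIN): min(10, -22, 6) = -22
w (MIN): min(-19, -34, 33) = -34
x (MIN): min(49, 19) = 19
d (MAX): max(-49, -22, -34, 19) = 19
y (MIN): min(-23, -20) = -23
z (MIN): min(-16, -41) = -41
aa (MIN): min(30, -41, -49) = -49
e (MAX): max(-23, -41, -49) = -23
ab (MIN): min(43, -26) = -26
ac (MIN): min(7, -45) = -45
ad (MIN): min(-27, 29) = -27
f (MAX): max(-26, -45, -27) = -26
M2 (MIN): min(-18, 19, -23, -26) = -26
ae (MIN): min(16, -4, 32, -13) = -13
af (MIN): min(22, 49) = 22
g (MAX): max(-13, 22) = 22
ag (MIN): min(49, -46, 39) = -46
ah (MIN): min(-9, 0, 45) = -9
aj (MIN): min(-45, -22) = -45
h (MAX): max(-46, -9, -45) = -9
M3 (MIN): min(22, -9) = -9
S0 (MAX): max(-7, -26, -9) = -7
MAX at S0 wants the highest of {M1=-7, M2=-26, M3=-9}, so chooses M1.

M1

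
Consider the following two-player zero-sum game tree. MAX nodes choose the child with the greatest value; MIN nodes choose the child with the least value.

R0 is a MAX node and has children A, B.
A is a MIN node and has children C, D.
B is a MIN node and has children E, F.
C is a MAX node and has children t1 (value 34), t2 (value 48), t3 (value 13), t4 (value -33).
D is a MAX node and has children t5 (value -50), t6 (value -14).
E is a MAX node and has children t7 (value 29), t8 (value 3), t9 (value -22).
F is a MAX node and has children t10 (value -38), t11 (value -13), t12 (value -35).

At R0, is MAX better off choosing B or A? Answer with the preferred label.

B

E (MAX): max(29, 3, -22) = 29
F (MAX): max(-38, -13, -35) = -13
B (MIN): min(29, -13) = -13
C (MAX): max(34, 48, 13, -33) = 48
D (MAX): max(-50, -14) = -14
A (MIN): min(48, -14) = -14
MAX prefers the higher value; B=-13, A=-14. B is better since -13 > -14.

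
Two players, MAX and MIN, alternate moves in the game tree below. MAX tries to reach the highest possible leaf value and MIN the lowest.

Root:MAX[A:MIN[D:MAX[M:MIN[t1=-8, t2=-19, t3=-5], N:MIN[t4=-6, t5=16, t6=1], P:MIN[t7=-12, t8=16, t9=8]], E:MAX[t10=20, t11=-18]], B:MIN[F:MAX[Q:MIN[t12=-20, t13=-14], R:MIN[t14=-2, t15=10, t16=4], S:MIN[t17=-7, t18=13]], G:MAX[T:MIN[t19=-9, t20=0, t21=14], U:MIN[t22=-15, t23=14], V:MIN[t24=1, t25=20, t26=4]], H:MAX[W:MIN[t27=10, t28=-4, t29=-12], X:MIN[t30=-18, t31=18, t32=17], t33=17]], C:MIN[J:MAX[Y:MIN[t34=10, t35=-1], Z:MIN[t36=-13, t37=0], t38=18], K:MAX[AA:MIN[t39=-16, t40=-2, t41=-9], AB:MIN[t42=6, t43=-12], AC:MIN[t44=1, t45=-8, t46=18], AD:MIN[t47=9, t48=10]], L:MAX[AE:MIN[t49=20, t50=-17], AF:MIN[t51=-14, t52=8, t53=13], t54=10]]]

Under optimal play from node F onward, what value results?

Q (MIN): min(-20, -14) = -20
R (MIN): min(-2, 10, 4) = -2
S (MIN): min(-7, 13) = -7
F (MAX): max(-20, -2, -7) = -2

-2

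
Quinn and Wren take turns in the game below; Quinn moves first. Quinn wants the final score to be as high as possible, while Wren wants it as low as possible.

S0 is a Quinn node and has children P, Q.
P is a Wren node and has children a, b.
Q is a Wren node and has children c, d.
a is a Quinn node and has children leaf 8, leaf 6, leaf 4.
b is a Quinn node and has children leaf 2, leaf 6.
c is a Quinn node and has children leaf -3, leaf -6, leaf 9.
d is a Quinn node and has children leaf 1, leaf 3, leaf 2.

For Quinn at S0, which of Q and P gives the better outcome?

c (Quinn): max(-3, -6, 9) = 9
d (Quinn): max(1, 3, 2) = 3
Q (Wren): min(9, 3) = 3
a (Quinn): max(8, 6, 4) = 8
b (Quinn): max(2, 6) = 6
P (Wren): min(8, 6) = 6
Quinn prefers the higher value; Q=3, P=6. P is better since 6 > 3.

P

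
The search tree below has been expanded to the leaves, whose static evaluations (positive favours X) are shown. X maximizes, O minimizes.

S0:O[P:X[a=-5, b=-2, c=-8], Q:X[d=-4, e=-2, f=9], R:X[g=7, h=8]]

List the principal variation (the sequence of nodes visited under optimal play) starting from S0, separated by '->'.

P (X): max(-5, -2, -8) = -2
Q (X): max(-4, -2, 9) = 9
R (X): max(7, 8) = 8
S0 (O): min(-2, 9, 8) = -2
At S0, O picks P (lowest: -2).
At P, X picks b (highest: -2).
Terminal value -2.

S0 -> P -> b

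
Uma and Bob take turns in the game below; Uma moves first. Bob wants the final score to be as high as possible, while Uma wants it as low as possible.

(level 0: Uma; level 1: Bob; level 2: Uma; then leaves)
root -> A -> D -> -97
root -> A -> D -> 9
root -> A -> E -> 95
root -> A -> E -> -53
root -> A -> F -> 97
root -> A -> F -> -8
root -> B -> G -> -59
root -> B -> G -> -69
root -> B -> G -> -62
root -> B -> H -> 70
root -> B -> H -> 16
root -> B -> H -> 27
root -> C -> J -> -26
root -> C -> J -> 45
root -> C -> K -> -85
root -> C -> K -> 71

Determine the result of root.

-26

D (Uma): min(-97, 9) = -97
E (Uma): min(95, -53) = -53
F (Uma): min(97, -8) = -8
A (Bob): max(-97, -53, -8) = -8
G (Uma): min(-59, -69, -62) = -69
H (Uma): min(70, 16, 27) = 16
B (Bob): max(-69, 16) = 16
J (Uma): min(-26, 45) = -26
K (Uma): min(-85, 71) = -85
C (Bob): max(-26, -85) = -26
root (Uma): min(-8, 16, -26) = -26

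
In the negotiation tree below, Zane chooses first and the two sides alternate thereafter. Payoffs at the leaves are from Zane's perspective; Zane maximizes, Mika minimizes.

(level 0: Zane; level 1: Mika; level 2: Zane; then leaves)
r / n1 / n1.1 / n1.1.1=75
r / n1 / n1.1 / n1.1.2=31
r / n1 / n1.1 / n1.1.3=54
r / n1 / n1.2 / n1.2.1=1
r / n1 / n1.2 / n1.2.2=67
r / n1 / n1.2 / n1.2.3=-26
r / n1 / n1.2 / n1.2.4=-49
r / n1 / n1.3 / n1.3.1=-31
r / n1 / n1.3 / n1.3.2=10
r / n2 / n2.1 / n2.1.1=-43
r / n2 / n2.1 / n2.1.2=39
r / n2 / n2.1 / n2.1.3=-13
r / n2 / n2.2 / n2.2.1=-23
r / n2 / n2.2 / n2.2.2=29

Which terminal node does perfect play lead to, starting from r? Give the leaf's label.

n2.2.2

n1.1 (Zane): max(75, 31, 54) = 75
n1.2 (Zane): max(1, 67, -26, -49) = 67
n1.3 (Zane): max(-31, 10) = 10
n1 (Mika): min(75, 67, 10) = 10
n2.1 (Zane): max(-43, 39, -13) = 39
n2.2 (Zane): max(-23, 29) = 29
n2 (Mika): min(39, 29) = 29
r (Zane): max(10, 29) = 29
At r, Zane picks n2 (highest: 29).
At n2, Mika picks n2.2 (lowest: 29).
At n2.2, Zane picks n2.2.2 (highest: 29).
Terminal value 29.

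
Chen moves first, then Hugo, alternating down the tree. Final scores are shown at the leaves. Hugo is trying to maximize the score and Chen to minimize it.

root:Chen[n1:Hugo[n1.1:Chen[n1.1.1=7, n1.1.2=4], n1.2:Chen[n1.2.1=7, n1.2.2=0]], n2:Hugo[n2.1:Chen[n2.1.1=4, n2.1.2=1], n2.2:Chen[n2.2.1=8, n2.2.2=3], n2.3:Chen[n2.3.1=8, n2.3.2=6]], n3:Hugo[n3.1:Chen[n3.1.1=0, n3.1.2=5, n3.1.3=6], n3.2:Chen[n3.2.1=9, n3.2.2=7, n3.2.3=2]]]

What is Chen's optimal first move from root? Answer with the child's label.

n3

n1.1 (Chen): min(7, 4) = 4
n1.2 (Chen): min(7, 0) = 0
n1 (Hugo): max(4, 0) = 4
n2.1 (Chen): min(4, 1) = 1
n2.2 (Chen): min(8, 3) = 3
n2.3 (Chen): min(8, 6) = 6
n2 (Hugo): max(1, 3, 6) = 6
n3.1 (Chen): min(0, 5, 6) = 0
n3.2 (Chen): min(9, 7, 2) = 2
n3 (Hugo): max(0, 2) = 2
root (Chen): min(4, 6, 2) = 2
Chen at root wants the lowest of {n1=4, n2=6, n3=2}, so chooses n3.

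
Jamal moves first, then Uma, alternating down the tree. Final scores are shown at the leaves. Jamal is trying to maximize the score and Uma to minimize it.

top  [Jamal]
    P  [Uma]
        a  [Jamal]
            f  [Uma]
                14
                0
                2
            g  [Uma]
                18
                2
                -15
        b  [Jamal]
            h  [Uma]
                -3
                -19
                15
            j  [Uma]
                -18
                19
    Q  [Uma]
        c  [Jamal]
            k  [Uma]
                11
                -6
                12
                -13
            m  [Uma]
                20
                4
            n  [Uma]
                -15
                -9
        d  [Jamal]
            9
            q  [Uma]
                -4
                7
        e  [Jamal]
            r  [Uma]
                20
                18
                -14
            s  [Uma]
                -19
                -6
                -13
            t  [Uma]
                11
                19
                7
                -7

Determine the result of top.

-7

f (Uma): min(14, 0, 2) = 0
g (Uma): min(18, 2, -15) = -15
a (Jamal): max(0, -15) = 0
h (Uma): min(-3, -19, 15) = -19
j (Uma): min(-18, 19) = -18
b (Jamal): max(-19, -18) = -18
P (Uma): min(0, -18) = -18
k (Uma): min(11, -6, 12, -13) = -13
m (Uma): min(20, 4) = 4
n (Uma): min(-15, -9) = -15
c (Jamal): max(-13, 4, -15) = 4
q (Uma): min(-4, 7) = -4
d (Jamal): max(9, -4) = 9
r (Uma): min(20, 18, -14) = -14
s (Uma): min(-19, -6, -13) = -19
t (Uma): min(11, 19, 7, -7) = -7
e (Jamal): max(-14, -19, -7) = -7
Q (Uma): min(4, 9, -7) = -7
top (Jamal): max(-18, -7) = -7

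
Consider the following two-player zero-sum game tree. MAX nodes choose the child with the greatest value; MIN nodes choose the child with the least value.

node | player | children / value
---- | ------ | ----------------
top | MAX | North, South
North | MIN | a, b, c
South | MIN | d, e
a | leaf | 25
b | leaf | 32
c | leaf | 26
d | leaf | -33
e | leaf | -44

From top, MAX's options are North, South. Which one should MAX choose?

North (MIN): min(25, 32, 26) = 25
South (MIN): min(-33, -44) = -44
top (MAX): max(25, -44) = 25
MAX at top wants the highest of {North=25, South=-44}, so chooses North.

North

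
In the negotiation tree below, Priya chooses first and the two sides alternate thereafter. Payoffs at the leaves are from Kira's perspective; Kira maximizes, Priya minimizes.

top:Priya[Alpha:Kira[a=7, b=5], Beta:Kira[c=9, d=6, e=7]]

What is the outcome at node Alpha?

Alpha (Kira): max(7, 5) = 7

7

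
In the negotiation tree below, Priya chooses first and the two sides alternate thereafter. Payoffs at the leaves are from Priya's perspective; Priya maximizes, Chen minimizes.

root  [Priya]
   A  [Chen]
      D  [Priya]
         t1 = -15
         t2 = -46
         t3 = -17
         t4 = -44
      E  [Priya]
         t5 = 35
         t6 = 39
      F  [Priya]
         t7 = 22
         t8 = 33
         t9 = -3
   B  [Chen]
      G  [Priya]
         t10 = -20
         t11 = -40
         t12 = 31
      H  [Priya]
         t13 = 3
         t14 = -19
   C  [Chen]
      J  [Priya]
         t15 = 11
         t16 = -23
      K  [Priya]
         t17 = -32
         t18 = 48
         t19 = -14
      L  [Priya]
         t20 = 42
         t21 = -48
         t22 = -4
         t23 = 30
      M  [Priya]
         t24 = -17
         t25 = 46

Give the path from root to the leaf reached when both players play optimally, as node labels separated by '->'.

root -> C -> J -> t15

D (Priya): max(-15, -46, -17, -44) = -15
E (Priya): max(35, 39) = 39
F (Priya): max(22, 33, -3) = 33
A (Chen): min(-15, 39, 33) = -15
G (Priya): max(-20, -40, 31) = 31
H (Priya): max(3, -19) = 3
B (Chen): min(31, 3) = 3
J (Priya): max(11, -23) = 11
K (Priya): max(-32, 48, -14) = 48
L (Priya): max(42, -48, -4, 30) = 42
M (Priya): max(-17, 46) = 46
C (Chen): min(11, 48, 42, 46) = 11
root (Priya): max(-15, 3, 11) = 11
At root, Priya picks C (highest: 11).
At C, Chen picks J (lowest: 11).
At J, Priya picks t15 (highest: 11).
Terminal value 11.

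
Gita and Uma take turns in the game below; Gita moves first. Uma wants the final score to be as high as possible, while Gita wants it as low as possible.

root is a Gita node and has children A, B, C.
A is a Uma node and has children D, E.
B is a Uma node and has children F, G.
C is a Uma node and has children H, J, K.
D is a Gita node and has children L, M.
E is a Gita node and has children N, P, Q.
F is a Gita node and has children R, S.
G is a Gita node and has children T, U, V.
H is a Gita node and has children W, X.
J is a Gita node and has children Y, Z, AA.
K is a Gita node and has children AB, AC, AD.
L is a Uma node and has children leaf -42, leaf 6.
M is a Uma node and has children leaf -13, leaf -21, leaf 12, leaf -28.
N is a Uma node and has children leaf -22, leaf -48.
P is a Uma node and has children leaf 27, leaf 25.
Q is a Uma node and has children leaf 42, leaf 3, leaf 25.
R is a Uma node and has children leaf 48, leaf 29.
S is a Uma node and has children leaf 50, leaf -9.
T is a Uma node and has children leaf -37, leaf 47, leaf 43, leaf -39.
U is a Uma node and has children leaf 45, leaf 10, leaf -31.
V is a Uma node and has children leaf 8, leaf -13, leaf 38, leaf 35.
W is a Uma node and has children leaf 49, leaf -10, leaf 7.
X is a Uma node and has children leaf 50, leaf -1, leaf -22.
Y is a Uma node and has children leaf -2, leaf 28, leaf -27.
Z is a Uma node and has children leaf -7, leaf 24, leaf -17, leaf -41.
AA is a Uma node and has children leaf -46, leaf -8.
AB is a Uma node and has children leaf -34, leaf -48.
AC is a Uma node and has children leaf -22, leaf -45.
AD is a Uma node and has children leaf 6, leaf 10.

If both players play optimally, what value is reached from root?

L (Uma): max(-42, 6) = 6
M (Uma): max(-13, -21, 12, -28) = 12
D (Gita): min(6, 12) = 6
N (Uma): max(-22, -48) = -22
P (Uma): max(27, 25) = 27
Q (Uma): max(42, 3, 25) = 42
E (Gita): min(-22, 27, 42) = -22
A (Uma): max(6, -22) = 6
R (Uma): max(48, 29) = 48
S (Uma): max(50, -9) = 50
F (Gita): min(48, 50) = 48
T (Uma): max(-37, 47, 43, -39) = 47
U (Uma): max(45, 10, -31) = 45
V (Uma): max(8, -13, 38, 35) = 38
G (Gita): min(47, 45, 38) = 38
B (Uma): max(48, 38) = 48
W (Uma): max(49, -10, 7) = 49
X (Uma): max(50, -1, -22) = 50
H (Gita): min(49, 50) = 49
Y (Uma): max(-2, 28, -27) = 28
Z (Uma): max(-7, 24, -17, -41) = 24
AA (Uma): max(-46, -8) = -8
J (Gita): min(28, 24, -8) = -8
AB (Uma): max(-34, -48) = -34
AC (Uma): max(-22, -45) = -22
AD (Uma): max(6, 10) = 10
K (Gita): min(-34, -22, 10) = -34
C (Uma): max(49, -8, -34) = 49
root (Gita): min(6, 48, 49) = 6

6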